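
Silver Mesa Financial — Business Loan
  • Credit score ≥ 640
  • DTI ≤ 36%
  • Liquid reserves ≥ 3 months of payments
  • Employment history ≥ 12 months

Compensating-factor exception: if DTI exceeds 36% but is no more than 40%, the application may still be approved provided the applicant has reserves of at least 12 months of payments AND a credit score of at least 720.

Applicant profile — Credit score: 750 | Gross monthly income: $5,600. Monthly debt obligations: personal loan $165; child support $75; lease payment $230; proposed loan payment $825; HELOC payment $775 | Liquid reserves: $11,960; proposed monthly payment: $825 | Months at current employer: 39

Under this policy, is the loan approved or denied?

Credit score 750 ≥ 640 (meets base)
Total debts = (165 + 75 + 230 + 825 + 775) = 2,070. DTI: 2,070 ÷ 5,600 = 37%, over the 36% base limit.
Reserves: 11,960 ÷ 825 = 14.5 months (meets 3-month minimum)
Employment 39 ≥ 12 months
37% falls in the override range (36%–40%), so the compensating-factor test applies.
Reserves 14.5 ≥ 12 months; credit score 750 ≥ 720.
Both compensating conditions met → exception applies.

Approved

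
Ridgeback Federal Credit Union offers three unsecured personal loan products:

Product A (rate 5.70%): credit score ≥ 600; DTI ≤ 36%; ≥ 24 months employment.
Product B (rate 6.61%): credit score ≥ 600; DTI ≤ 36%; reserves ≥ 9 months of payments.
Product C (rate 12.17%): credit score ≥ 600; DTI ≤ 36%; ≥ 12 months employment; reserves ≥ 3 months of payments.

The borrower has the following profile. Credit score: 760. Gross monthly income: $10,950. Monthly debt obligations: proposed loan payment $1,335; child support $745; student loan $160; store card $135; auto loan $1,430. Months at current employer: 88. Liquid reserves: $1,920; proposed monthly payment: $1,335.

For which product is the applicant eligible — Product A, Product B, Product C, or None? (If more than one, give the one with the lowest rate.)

Total debts = (1,335 + 745 + 160 + 135 + 1,430) = 3,805; DTI = 3,805/10,950 = 34.7%.
Reserves = 1,920/1,335 = 1.4 months.
Product A: score 760 ≥ 600; DTI 34.7% ≤ 36%; employment 88 ≥ 24 mo → qualifies.
Product B: score 760 ≥ 600; DTI 34.7% ≤ 36%; reserves 1.4 < 9 mo → does not qualify.
Product C: score 760 ≥ 600; DTI 34.7% ≤ 36%; employment 88 ≥ 12 mo; reserves 1.4 < 3 mo → does not qualify.

Product A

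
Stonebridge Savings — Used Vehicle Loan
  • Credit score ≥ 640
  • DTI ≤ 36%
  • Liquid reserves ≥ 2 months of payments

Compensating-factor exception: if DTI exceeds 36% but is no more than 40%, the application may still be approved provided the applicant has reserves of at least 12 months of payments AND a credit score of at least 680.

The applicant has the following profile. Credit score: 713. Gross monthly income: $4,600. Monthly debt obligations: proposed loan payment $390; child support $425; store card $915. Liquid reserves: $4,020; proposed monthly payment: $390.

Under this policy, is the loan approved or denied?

Credit score 713 ≥ 640 (meets base)
Total debts = (390 + 425 + 915) = 1,730. DTI = 1,730/4,600 = 37.6% > 36% — standard DTI limit exceeded.
Reserves: 4,020 ÷ 390 = 10.3 months (meets 2-month minimum)
37.6% falls in the override range (36%–40%), so the compensating-factor test applies.
Override check — reserves: 10.3 mo (short of 12); score: 713 (ok).
Override conditions not both satisfied; exception does not apply.

Denied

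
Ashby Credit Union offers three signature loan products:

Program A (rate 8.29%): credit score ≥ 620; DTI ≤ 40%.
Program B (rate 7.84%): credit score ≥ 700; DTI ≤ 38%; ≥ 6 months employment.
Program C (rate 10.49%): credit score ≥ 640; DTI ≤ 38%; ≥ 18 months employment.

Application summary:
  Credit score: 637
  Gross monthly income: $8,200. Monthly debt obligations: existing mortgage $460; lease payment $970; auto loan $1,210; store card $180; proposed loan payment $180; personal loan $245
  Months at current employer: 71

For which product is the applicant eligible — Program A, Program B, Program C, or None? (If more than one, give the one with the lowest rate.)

Total debts = (460 + 970 + 1,210 + 180 + 180 + 245) = 3,245; DTI = 3,245/8,200 = 39.6%.
Program A: score 637 ≥ 620; DTI 39.6% ≤ 40% → qualifies.
Program B: score 637 < 700; DTI 39.6% > 38%; employment 71 ≥ 6 mo → does not qualify.
Program C: score 637 < 640; DTI 39.6% > 38%; employment 71 ≥ 18 mo → does not qualify.

Program A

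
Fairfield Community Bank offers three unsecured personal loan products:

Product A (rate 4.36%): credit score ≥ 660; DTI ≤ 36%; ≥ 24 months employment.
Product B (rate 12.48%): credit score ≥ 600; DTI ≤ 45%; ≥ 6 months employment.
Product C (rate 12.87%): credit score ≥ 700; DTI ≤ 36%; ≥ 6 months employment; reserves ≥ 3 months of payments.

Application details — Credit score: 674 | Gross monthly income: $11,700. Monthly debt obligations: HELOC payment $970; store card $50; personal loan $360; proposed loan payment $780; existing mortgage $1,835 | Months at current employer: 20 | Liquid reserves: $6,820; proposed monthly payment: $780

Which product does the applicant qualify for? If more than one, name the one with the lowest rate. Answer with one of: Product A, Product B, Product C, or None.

Total debts = (970 + 50 + 360 + 780 + 1,835) = 3,995; DTI = 3,995/11,700 = 34.1%.
Reserves = 6,820/780 = 8.7 months.
Product A: score 674 ≥ 660; DTI 34.1% ≤ 36%; employment 20 < 24 mo → does not qualify.
Product B: score 674 ≥ 600; DTI 34.1% ≤ 45%; employment 20 ≥ 6 mo → qualifies.
Product C: score 674 < 700; DTI 34.1% ≤ 36%; employment 20 ≥ 6 mo; reserves 8.7 ≥ 3 mo → does not qualify.

Product B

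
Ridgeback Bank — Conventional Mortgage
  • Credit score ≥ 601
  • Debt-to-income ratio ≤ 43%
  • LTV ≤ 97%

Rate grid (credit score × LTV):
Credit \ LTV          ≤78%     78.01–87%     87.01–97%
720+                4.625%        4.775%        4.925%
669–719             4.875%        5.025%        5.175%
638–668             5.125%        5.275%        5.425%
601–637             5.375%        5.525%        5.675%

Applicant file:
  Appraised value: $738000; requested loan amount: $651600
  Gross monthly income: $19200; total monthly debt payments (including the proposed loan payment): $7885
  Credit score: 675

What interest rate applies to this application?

5.175%

Credit score 675 ≥ 601; Debt-to-income = 7,885/19,200 = 41.1% — meets 43% limit
LTV = 651,600/738,000 = 88.3% ≤ 97%
Row: 675 falls in 669–719. Column: 88.3% falls in 87.01–97%. Rate = 5.175%.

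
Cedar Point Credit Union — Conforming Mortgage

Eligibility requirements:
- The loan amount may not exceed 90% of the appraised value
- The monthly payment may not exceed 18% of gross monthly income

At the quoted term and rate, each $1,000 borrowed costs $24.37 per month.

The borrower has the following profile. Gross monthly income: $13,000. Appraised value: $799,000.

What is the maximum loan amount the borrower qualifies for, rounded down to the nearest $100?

Payment cap: 18% × $13,000 = $2,340/month.
At $24.37 per $1,000, that supports 2,340/24.37 × 1,000 ≈ $96,019 → $96,000.
LTV cap: 90% × $799,000 = $719,100 → $719,100.
Binding constraint: payment-to-income.

$96,000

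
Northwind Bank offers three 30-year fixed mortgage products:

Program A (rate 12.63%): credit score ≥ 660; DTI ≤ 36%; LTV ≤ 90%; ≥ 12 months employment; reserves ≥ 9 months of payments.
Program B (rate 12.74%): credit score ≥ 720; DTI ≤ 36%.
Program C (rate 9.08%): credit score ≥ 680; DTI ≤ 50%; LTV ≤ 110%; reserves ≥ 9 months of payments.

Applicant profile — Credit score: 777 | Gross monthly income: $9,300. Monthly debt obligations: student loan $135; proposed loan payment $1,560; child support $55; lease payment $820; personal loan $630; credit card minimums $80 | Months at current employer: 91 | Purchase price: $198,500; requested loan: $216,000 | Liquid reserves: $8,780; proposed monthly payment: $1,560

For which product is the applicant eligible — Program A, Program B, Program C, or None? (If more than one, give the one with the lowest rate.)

Program B

Total debts = (135 + 1,560 + 55 + 820 + 630 + 80) = 3,280; DTI = 3,280/9,300 = 35.3%.
LTV = 216,000/198,500 = 108.8%.
Reserves = 8,780/1,560 = 5.6 months.
Program A: score 777 ≥ 660; DTI 35.3% ≤ 36%; LTV 108.8% > 90%; employment 91 ≥ 12 mo; reserves 5.6 < 9 mo → does not qualify.
Program B: score 777 ≥ 720; DTI 35.3% ≤ 36% → qualifies.
Program C: score 777 ≥ 680; DTI 35.3% ≤ 50%; LTV 108.8% ≤ 110%; reserves 5.6 < 9 mo → does not qualify.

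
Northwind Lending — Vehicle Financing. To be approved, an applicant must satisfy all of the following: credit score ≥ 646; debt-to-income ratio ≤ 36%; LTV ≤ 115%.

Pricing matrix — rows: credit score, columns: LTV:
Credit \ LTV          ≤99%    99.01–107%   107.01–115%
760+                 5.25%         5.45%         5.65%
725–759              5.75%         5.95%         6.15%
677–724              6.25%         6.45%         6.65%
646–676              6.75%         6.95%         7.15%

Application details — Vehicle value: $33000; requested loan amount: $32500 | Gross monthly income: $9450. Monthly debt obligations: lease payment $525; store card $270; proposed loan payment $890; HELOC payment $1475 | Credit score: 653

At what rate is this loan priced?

Credit score 653 ≥ 646; Total monthly debts = (525 + 270 + 890 + 1,475) = 3,160. DTI: 3,160 ÷ 9,450 = 33.4%, within the 36% cap
LTV: 32,500 ÷ 33,000 = 98.5%, within 115% cap
Score 653 is in the 646–676 band; LTV 98.5% is in the ≤99% band → 6.75%.

6.75%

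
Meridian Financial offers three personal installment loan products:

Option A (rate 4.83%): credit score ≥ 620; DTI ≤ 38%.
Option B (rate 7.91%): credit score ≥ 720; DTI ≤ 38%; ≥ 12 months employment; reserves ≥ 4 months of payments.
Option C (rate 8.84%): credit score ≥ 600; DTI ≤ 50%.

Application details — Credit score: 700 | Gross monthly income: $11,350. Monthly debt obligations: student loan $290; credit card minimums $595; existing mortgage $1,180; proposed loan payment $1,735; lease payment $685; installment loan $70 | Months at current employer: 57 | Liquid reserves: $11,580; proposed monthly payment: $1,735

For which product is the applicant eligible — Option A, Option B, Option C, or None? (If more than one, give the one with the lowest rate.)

Option C

Total debts = (290 + 595 + 1,180 + 1,735 + 685 + 70) = 4,555; DTI = 4,555/11,350 = 40.1%.
Reserves = 11,580/1,735 = 6.7 months.
Option A: score 700 ≥ 620; DTI 40.1% > 38% → does not qualify.
Option B: score 700 < 720; DTI 40.1% > 38%; employment 57 ≥ 12 mo; reserves 6.7 ≥ 4 mo → does not qualify.
Option C: score 700 ≥ 600; DTI 40.1% ≤ 50% → qualifies.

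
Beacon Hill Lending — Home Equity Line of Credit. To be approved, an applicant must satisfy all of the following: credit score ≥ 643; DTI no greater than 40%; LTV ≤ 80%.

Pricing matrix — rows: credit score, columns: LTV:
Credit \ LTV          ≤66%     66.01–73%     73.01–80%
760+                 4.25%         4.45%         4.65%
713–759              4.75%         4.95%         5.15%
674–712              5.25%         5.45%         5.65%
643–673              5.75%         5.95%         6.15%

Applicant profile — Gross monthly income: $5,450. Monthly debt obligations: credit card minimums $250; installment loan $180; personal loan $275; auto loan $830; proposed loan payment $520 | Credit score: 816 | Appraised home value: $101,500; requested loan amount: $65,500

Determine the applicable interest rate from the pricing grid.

4.25%

Credit score 816 ≥ 643; Total monthly debts = (250 + 180 + 275 + 830 + 520) = 2,055. DTI = 2,055/5,450 = 37.7% ≤ 40%
Loan-to-value = 65,500/101,500 = 64.5% — pass (80% max)
Score 816 is in the 760+ band; LTV 64.5% is in the ≤66% band → 4.25%.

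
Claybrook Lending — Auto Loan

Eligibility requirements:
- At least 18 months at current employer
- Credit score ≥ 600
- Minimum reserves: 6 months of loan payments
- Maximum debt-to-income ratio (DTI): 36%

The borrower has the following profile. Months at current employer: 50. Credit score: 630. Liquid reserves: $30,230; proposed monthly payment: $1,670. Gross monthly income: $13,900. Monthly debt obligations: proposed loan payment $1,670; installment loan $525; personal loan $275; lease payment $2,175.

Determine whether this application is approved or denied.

Approved

Employment 50 ≥ 18 months
Credit score 630 ≥ 600 (meets)
Reserves: 30,230 ÷ 1,670 = 18.1 months (meets 6-month minimum)
Total monthly debts = (1,670 + 525 + 275 + 2,175) = 4,645. DTI = 4,645/13,900 = 33.4% ≤ 36%
All criteria satisfied.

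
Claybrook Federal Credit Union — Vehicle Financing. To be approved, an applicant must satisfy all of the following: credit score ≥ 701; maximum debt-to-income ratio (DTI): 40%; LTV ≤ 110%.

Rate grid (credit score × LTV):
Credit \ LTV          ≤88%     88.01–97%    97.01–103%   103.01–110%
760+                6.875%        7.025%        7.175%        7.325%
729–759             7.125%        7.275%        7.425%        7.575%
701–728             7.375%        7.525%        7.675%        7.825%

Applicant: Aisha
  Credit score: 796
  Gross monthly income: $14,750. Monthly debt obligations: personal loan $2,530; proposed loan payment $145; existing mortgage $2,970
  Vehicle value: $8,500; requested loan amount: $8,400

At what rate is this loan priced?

Credit score 796 ≥ 701; Total monthly debts = (2,530 + 145 + 2,970) = 5,645. DTI = 5,645/14,750 = 38.3% ≤ 40%
LTV: 8,400 ÷ 8,500 = 98.8%, within 110% cap
Credit 796 → row 760+; LTV 98.8% → column 97.01–103%. Grid cell → 7.175%.

7.175%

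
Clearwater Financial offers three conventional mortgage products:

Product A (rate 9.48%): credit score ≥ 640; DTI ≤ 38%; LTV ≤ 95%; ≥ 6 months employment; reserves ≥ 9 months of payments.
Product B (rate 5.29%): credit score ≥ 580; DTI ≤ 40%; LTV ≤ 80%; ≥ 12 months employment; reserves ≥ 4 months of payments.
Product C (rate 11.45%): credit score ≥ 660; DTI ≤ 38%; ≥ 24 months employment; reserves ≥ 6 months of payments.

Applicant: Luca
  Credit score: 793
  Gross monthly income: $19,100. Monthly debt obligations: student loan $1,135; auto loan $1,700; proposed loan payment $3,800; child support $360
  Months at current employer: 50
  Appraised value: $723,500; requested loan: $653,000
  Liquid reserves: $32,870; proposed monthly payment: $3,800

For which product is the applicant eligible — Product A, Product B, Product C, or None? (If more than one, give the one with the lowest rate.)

Product C

Total debts = (1,135 + 1,700 + 3,800 + 360) = 6,995; DTI = 6,995/19,100 = 36.6%.
LTV = 653,000/723,500 = 90.3%.
Reserves = 32,870/3,800 = 8.7 months.
Product A: score 793 ≥ 640; DTI 36.6% ≤ 38%; LTV 90.3% ≤ 95%; employment 50 ≥ 6 mo; reserves 8.7 < 9 mo → does not qualify.
Product B: score 793 ≥ 580; DTI 36.6% ≤ 40%; LTV 90.3% > 80%; employment 50 ≥ 12 mo; reserves 8.7 ≥ 4 mo → does not qualify.
Product C: score 793 ≥ 660; DTI 36.6% ≤ 38%; employment 50 ≥ 24 mo; reserves 8.7 ≥ 6 mo → qualifies.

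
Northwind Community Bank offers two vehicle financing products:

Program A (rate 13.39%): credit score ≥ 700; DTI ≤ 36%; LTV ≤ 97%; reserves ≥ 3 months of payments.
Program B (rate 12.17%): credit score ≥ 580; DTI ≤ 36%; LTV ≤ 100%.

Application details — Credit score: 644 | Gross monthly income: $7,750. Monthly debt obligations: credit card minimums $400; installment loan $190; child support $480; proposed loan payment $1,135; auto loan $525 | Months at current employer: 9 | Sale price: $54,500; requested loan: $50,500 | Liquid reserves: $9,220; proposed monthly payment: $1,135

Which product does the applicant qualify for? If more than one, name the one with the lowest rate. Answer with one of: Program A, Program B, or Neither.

Program B

Total debts = (400 + 190 + 480 + 1,135 + 525) = 2,730; DTI = 2,730/7,750 = 35.2%.
LTV = 50,500/54,500 = 92.7%.
Reserves = 9,220/1,135 = 8.1 months.
Program A: score 644 < 700; DTI 35.2% ≤ 36%; LTV 92.7% ≤ 97%; reserves 8.1 ≥ 3 mo → does not qualify.
Program B: score 644 ≥ 580; DTI 35.2% ≤ 36%; LTV 92.7% ≤ 100% → qualifies.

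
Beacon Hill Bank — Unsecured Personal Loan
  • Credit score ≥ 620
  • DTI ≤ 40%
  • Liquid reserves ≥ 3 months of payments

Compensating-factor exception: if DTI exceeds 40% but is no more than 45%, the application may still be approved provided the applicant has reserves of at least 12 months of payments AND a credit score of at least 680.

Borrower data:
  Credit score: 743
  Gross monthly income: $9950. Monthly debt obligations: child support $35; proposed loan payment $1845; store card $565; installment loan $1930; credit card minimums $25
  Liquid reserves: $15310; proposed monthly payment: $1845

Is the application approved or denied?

Denied

Credit score 743 ≥ 620 (meets base)
Total debts = (35 + 1,845 + 565 + 1,930 + 25) = 4,400. DTI = 4,400/9,950 = 44.2% > 40% — standard DTI limit exceeded.
Reserves = 15,310/1,845 = 8.3 months ≥ 3
44.2% falls in the override range (40%–45%), so the compensating-factor test applies.
Reserves 8.3 < 12 months; credit score 743 ≥ 680.
Compensating-factor requirement not fully met.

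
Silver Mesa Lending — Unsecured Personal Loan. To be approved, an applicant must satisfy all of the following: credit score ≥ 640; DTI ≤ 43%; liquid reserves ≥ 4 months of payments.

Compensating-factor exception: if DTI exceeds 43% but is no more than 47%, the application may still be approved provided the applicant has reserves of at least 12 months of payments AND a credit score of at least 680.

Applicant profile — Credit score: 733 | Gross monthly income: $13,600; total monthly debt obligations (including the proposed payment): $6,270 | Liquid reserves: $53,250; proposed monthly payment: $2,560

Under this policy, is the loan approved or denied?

Credit score 733 ≥ 640 (meets base)
DTI = 6,270/13,600 = 46.1% > 43% — standard DTI limit exceeded.
Liquid reserves cover 53,250/2,560 = 20.8 months — ≥ 4 required
46.1% falls in the override range (43%–47%), so the compensating-factor test applies.
Reserves 20.8 ≥ 12 months; credit score 733 ≥ 680.
Both compensating conditions met → exception applies.

Approved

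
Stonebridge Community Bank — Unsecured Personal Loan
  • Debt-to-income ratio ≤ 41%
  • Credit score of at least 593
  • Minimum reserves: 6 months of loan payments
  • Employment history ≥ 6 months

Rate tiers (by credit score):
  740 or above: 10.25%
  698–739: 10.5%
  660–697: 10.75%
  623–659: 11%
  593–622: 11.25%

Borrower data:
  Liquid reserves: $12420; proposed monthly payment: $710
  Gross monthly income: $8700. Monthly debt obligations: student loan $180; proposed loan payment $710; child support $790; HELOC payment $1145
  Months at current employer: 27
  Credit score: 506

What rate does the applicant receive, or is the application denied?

Denied

Credit score 506 < 593 (below minimum)
Employment 27 ≥ 6 months
Reserves = 12,420/710 = 17.5 months ≥ 6
Total monthly debts = (180 + 710 + 790 + 1,145) = 2,825. Debt-to-income = 2,825/8,700 = 32.5% — meets 41% limit
Not all requirements met → denied.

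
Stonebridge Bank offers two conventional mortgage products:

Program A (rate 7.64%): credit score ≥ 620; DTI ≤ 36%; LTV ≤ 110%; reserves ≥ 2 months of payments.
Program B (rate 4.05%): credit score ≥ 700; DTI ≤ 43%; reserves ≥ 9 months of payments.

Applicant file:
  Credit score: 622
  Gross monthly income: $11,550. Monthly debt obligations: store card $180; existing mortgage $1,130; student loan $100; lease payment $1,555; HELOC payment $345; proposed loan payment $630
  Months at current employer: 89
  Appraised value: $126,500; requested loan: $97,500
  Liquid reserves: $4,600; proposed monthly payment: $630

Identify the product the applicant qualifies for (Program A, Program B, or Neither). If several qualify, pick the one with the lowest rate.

Total debts = (180 + 1,130 + 100 + 1,555 + 345 + 630) = 3,940; DTI = 3,940/11,550 = 34.1%.
LTV = 97,500/126,500 = 77.1%.
Reserves = 4,600/630 = 7.3 months.
Program A: score 622 ≥ 620; DTI 34.1% ≤ 36%; LTV 77.1% ≤ 110%; reserves 7.3 ≥ 2 mo → qualifies.
Program B: score 622 < 700; DTI 34.1% ≤ 43%; reserves 7.3 < 9 mo → does not qualify.

Program A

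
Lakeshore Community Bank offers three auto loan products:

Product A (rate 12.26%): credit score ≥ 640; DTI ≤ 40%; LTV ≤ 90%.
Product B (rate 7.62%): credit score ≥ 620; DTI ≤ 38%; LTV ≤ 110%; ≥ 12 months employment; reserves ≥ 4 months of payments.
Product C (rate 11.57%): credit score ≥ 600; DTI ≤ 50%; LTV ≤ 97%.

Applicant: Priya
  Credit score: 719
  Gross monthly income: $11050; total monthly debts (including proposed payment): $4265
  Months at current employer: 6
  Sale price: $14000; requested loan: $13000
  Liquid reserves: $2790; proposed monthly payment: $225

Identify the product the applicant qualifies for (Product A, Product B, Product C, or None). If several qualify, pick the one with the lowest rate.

DTI = 4,265/11,050 = 38.6%.
LTV = 13,000/14,000 = 92.9%.
Reserves = 2,790/225 = 12.4 months.
Product A: score 719 ≥ 640; DTI 38.6% ≤ 40%; LTV 92.9% > 90% → does not qualify.
Product B: score 719 ≥ 620; DTI 38.6% > 38%; LTV 92.9% ≤ 110%; employment 6 < 12 mo; reserves 12.4 ≥ 4 mo → does not qualify.
Product C: score 719 ≥ 600; DTI 38.6% ≤ 50%; LTV 92.9% ≤ 97% → qualifies.

Product C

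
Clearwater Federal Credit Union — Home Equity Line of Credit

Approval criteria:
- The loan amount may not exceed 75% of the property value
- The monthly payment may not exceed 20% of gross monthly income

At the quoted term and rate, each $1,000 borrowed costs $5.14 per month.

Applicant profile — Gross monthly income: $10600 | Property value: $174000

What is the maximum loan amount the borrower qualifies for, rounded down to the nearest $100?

Payment cap: 20% × $10,600 = $2,120/month.
At $5.14 per $1,000, that supports 2,120/5.14 × 1,000 ≈ $412,451 → $412,400.
LTV cap: 75% × $174,000 = $130,500 → $130,500.
Binding constraint: loan-to-value.

$130,500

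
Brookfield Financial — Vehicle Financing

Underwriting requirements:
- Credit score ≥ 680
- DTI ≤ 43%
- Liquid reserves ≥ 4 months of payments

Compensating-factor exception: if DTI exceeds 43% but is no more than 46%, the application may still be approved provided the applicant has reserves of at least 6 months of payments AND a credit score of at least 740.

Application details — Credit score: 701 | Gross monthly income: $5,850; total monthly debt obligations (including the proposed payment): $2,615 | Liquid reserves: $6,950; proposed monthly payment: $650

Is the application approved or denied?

Denied

Credit score 701 ≥ 680 (meets base)
DTI: 2,615 ÷ 5,850 = 44.7%, over the 43% base limit.
Reserves: 6,950 ÷ 650 = 10.7 months (meets 4-month minimum)
44.7% falls in the override range (43%–46%), so the compensating-factor test applies.
Override check — reserves: 10.7 mo (ok); score: 701 (below 740).
Override conditions not both satisfied; exception does not apply.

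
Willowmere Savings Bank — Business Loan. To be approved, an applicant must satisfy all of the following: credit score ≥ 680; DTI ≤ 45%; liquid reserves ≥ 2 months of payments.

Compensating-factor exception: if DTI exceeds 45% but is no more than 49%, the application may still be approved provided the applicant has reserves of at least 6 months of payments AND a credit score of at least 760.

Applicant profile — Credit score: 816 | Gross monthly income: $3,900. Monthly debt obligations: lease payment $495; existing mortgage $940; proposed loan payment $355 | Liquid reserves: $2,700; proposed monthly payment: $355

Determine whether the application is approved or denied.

Credit score 816 ≥ 680 (meets base)
Total debts = (495 + 940 + 355) = 1,790. DTI: 1,790 ÷ 3,900 = 45.9%, over the 45% base limit.
Reserves: 2,700 ÷ 355 = 7.6 months (meets 2-month minimum)
45.9% falls in the override range (45%–49%), so the compensating-factor test applies.
Reserves 7.6 ≥ 6 months; credit score 816 ≥ 760.
Both override conditions satisfied; DTI exception granted.

Approved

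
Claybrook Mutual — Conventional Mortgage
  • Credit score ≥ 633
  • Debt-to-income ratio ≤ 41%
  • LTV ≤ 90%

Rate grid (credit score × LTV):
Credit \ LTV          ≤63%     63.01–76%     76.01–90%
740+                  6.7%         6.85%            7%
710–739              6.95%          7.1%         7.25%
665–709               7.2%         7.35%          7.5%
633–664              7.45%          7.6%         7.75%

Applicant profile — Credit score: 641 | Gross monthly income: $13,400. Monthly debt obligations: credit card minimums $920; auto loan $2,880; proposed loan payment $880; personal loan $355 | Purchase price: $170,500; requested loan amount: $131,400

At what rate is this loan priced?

Credit score 641 ≥ 633; Total monthly debts = (920 + 2,880 + 880 + 355) = 5,035. Debt-to-income = 5,035/13,400 = 37.6% — meets 41% limit
LTV: 131,400 ÷ 170,500 = 77.1%, within 90% cap
Score 641 is in the 633–664 band; LTV 77.1% is in the 76.01–90% band → 7.75%.

7.75%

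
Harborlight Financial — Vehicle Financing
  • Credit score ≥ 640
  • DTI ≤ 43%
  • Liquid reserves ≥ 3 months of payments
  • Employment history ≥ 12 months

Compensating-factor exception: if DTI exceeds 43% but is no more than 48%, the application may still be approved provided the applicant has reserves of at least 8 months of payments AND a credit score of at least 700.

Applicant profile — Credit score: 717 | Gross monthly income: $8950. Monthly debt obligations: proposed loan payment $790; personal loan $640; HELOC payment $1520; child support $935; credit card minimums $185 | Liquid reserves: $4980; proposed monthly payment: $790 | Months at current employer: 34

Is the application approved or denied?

Credit score 717 ≥ 640 (meets base)
Total debts = (790 + 640 + 1,520 + 935 + 185) = 4,070. DTI: 4,070 ÷ 8,950 = 45.5%, over the 43% base limit.
Reserves = 4,980/790 = 6.3 months ≥ 3
Employment 34 ≥ 12 months
DTI 45.5% is within the 43%–48% exception band; checking compensating factors.
Override check — reserves: 6.3 mo (short of 8); score: 717 (ok).
Override conditions not both satisfied; exception does not apply.

Denied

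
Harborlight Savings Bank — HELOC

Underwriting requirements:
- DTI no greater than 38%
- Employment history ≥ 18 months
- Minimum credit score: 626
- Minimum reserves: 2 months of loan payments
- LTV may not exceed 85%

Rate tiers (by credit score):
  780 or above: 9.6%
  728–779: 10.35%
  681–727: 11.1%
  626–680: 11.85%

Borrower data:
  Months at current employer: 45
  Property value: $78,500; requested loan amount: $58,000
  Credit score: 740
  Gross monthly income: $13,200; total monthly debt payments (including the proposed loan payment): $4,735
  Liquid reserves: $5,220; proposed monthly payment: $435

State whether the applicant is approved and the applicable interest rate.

Approved at 10.35%

Credit score 740 ≥ 626 (meets minimum)
DTI = 4,735/13,200 = 35.9% ≤ 38%
LTV: 58,000 ÷ 78,500 = 73.9%, within 85% cap
Reserves: 5,220 ÷ 435 = 12.0 months (meets 2-month minimum)
Employment 45 ≥ 18 months
All requirements met. Score 740 falls in the 728–779 tier → 10.35%.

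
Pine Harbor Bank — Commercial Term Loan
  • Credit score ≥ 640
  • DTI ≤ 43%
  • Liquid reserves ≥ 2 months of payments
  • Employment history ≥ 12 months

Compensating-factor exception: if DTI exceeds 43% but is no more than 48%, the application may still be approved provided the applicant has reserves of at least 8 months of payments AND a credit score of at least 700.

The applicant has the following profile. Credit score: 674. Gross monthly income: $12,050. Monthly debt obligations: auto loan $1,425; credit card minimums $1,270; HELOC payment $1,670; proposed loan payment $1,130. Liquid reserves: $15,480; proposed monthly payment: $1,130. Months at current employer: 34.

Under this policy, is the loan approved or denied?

Credit score 674 ≥ 640 (meets base)
Total debts = (1,425 + 1,270 + 1,670 + 1,130) = 5,495. DTI = 5,495/12,050 = 45.6% > 43% — standard DTI limit exceeded.
Reserves: 15,480 ÷ 1,130 = 13.7 months (meets 2-month minimum)
Employment 34 ≥ 12 months
DTI 45.6% is within the 43%–48% exception band; checking compensating factors.
Reserves 13.7 ≥ 8 months; credit score 674 < 700.
Compensating-factor requirement not fully met.

Denied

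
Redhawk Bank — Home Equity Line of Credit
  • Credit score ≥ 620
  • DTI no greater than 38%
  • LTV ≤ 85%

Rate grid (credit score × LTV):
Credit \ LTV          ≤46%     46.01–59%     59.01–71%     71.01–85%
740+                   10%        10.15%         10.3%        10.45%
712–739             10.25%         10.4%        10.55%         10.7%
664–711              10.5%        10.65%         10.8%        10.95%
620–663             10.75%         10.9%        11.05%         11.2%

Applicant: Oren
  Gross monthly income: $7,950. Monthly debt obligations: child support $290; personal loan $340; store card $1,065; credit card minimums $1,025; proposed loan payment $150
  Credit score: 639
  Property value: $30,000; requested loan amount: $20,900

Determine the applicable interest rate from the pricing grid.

Credit score 639 ≥ 620; Total monthly debts = (290 + 340 + 1,065 + 1,025 + 150) = 2,870. DTI = 2,870/7,950 = 36.1% ≤ 38%
Loan-to-value = 20,900/30,000 = 69.7% — pass (85% max)
Row: 639 falls in 620–663. Column: 69.7% falls in 59.01–71%. Rate = 11.05%.

11.05%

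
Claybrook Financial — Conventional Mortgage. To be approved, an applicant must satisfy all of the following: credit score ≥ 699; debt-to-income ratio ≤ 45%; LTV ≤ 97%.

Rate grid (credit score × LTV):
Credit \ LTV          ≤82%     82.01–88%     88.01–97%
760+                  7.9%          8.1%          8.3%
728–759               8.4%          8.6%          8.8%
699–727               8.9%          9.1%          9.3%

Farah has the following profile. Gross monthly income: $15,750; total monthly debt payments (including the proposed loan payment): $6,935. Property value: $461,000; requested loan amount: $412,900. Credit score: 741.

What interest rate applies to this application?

Credit score 741 ≥ 699; DTI: 6,935 ÷ 15,750 = 44%, within the 45% cap
LTV: 412,900 ÷ 461,000 = 89.6%, within 97% cap
Credit 741 → row 728–759; LTV 89.6% → column 88.01–97%. Grid cell → 8.8%.

8.8%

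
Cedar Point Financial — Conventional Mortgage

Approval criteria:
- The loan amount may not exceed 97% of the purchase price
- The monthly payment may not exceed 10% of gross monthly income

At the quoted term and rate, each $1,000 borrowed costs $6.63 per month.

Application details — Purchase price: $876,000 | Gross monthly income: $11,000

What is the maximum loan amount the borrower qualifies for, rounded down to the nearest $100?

Payment cap: 10% × $11,000 = $1,100/month.
At $6.63 per $1,000, that supports 1,100/6.63 × 1,000 ≈ $165,912 → $165,900.
LTV cap: 97% × $876,000 = $849,720 → $849,700.
Binding constraint: payment-to-income.

$165,900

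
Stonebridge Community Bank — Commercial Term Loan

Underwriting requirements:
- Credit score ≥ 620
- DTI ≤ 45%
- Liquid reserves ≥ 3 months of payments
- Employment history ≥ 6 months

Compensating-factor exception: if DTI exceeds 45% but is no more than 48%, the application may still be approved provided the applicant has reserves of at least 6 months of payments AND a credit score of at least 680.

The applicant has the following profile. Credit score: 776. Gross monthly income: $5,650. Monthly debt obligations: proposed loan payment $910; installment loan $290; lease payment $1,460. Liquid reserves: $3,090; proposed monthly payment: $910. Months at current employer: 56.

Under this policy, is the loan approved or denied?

Denied

Credit score 776 ≥ 620 (meets base)
Total debts = (910 + 290 + 1,460) = 2,660. DTI = 2,660/5,650 = 47.1% > 45% — standard DTI limit exceeded.
Liquid reserves cover 3,090/910 = 3.4 months — ≥ 3 required
Employment 56 ≥ 6 months
47.1% falls in the override range (45%–48%), so the compensating-factor test applies.
Override check — reserves: 3.4 mo (short of 6); score: 776 (ok).
Override conditions not both satisfied; exception does not apply.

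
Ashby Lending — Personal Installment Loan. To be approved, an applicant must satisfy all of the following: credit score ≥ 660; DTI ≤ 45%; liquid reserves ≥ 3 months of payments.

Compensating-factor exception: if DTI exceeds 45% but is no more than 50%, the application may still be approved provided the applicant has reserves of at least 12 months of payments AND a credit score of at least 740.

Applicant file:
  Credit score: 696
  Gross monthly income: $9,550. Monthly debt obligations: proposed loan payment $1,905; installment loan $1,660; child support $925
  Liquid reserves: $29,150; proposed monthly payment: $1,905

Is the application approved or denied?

Denied

Credit score 696 ≥ 660 (meets base)
Total debts = (1,905 + 1,660 + 925) = 4,490. DTI = 4,490/9,550 = 47% > 45% — standard DTI limit exceeded.
Reserves: 29,150 ÷ 1,905 = 15.3 months (meets 3-month minimum)
47% falls in the override range (45%–50%), so the compensating-factor test applies.
Override check — reserves: 15.3 mo (ok); score: 696 (below 740).
Compensating-factor requirement not fully met.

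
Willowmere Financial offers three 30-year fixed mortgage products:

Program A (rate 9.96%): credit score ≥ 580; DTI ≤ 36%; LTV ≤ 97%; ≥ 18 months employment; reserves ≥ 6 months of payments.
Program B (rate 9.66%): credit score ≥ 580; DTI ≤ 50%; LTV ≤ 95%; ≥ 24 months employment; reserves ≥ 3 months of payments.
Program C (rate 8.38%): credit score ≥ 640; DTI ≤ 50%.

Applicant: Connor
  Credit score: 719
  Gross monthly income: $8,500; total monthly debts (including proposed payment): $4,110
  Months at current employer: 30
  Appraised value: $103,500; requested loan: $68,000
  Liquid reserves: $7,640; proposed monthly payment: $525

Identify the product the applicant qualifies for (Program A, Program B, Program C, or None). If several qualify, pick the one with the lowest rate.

Program C

DTI = 4,110/8,500 = 48.4%.
LTV = 68,000/103,500 = 65.7%.
Reserves = 7,640/525 = 14.6 months.
Program A: score 719 ≥ 580; DTI 48.4% > 36%; LTV 65.7% ≤ 97%; employment 30 ≥ 18 mo; reserves 14.6 ≥ 6 mo → does not qualify.
Program B: score 719 ≥ 580; DTI 48.4% ≤ 50%; LTV 65.7% ≤ 95%; employment 30 ≥ 24 mo; reserves 14.6 ≥ 3 mo → qualifies.
Program C: score 719 ≥ 640; DTI 48.4% ≤ 50% → qualifies.
Qualifying: Program B, Program C. Lowest rate is 8.38% → Program C.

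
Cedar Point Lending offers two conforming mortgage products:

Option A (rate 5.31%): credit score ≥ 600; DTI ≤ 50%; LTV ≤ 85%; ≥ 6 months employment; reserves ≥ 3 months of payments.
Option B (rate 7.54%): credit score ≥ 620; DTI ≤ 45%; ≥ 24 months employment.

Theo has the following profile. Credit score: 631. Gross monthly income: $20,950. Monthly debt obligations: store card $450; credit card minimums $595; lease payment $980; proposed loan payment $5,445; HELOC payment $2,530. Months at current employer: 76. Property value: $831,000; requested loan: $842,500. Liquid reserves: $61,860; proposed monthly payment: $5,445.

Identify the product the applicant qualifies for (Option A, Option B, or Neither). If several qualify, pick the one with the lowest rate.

Neither

Total debts = (450 + 595 + 980 + 5,445 + 2,530) = 10,000; DTI = 10,000/20,950 = 47.7%.
LTV = 842,500/831,000 = 101.4%.
Reserves = 61,860/5,445 = 11.4 months.
Option A: score 631 ≥ 600; DTI 47.7% ≤ 50%; LTV 101.4% > 85%; employment 76 ≥ 6 mo; reserves 11.4 ≥ 3 mo → does not qualify.
Option B: score 631 ≥ 620; DTI 47.7% > 45%; employment 76 ≥ 24 mo → does not qualify.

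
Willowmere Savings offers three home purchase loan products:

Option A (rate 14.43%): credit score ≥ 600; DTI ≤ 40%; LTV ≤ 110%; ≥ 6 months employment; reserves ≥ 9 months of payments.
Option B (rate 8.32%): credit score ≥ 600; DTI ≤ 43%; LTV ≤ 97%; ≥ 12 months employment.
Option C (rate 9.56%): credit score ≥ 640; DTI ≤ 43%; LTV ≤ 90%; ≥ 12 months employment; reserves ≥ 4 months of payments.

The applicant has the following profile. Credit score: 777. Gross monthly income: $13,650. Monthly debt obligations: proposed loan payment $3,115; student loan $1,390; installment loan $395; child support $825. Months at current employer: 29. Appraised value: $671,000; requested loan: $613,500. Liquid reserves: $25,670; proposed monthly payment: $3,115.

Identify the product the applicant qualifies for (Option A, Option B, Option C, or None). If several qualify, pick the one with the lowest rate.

Total debts = (3,115 + 1,390 + 395 + 825) = 5,725; DTI = 5,725/13,650 = 41.9%.
LTV = 613,500/671,000 = 91.4%.
Reserves = 25,670/3,115 = 8.2 months.
Option A: score 777 ≥ 600; DTI 41.9% > 40%; LTV 91.4% ≤ 110%; employment 29 ≥ 6 mo; reserves 8.2 < 9 mo → does not qualify.
Option B: score 777 ≥ 600; DTI 41.9% ≤ 43%; LTV 91.4% ≤ 97%; employment 29 ≥ 12 mo → qualifies.
Option C: score 777 ≥ 640; DTI 41.9% ≤ 43%; LTV 91.4% > 90%; employment 29 ≥ 12 mo; reserves 8.2 ≥ 4 mo → does not qualify.

Option B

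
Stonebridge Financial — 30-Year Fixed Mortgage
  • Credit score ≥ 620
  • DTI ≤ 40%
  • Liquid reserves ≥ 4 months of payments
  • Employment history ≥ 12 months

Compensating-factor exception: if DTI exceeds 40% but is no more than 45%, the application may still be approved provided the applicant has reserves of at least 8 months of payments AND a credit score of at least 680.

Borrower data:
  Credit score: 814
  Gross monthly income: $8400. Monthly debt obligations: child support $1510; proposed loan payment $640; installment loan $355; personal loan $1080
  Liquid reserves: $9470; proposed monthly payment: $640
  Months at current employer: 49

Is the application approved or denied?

Credit score 814 ≥ 620 (meets base)
Total debts = (1,510 + 640 + 355 + 1,080) = 3,585. DTI = 3,585/8,400 = 42.7% > 40% — standard DTI limit exceeded.
Reserves: 9,470 ÷ 640 = 14.8 months (meets 4-month minimum)
Employment 49 ≥ 12 months
42.7% falls in the override range (40%–45%), so the compensating-factor test applies.
Override check — reserves: 14.8 mo (ok); score: 814 (ok).
Both compensating conditions met → exception applies.

Approved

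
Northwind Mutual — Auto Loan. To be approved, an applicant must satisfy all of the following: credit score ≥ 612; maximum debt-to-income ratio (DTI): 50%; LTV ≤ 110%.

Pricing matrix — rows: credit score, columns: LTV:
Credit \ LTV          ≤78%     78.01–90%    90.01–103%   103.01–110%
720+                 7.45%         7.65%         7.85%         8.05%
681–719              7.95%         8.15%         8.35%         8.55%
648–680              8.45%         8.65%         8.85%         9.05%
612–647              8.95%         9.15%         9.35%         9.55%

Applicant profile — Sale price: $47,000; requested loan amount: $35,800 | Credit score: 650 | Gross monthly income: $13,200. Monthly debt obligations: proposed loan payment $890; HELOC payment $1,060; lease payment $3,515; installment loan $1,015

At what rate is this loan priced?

8.45%

Credit score 650 ≥ 612; Total monthly debts = (890 + 1,060 + 3,515 + 1,015) = 6,480. DTI = 6,480/13,200 = 49.1% ≤ 50%
Loan-to-value = 35,800/47,000 = 76.2% — pass (110% max)
Credit 650 → row 648–680; LTV 76.2% → column ≤78%. Grid cell → 8.45%.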